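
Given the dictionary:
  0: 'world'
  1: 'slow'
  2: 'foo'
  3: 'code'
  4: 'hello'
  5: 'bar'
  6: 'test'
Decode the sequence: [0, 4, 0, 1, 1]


Look up each index in the dictionary:
  0 -> 'world'
  4 -> 'hello'
  0 -> 'world'
  1 -> 'slow'
  1 -> 'slow'

Decoded: "world hello world slow slow"


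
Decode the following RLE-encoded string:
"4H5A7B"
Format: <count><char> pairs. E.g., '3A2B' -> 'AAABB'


Expanding each <count><char> pair:
  4H -> 'HHHH'
  5A -> 'AAAAA'
  7B -> 'BBBBBBB'

Decoded = HHHHAAAAABBBBBBB


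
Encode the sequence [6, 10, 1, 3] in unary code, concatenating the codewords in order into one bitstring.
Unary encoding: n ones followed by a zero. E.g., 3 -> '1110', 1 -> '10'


Encode each number as n ones followed by a terminating 0:
  6 -> 1111110 (7 bits)
  10 -> 11111111110 (11 bits)
  1 -> 10 (2 bits)
  3 -> 1110 (4 bits)
Total length = 7 + 11 + 2 + 4 = 24 bits.

Unary([6, 10, 1, 3]) = 111111011111111110101110 (24 bits)


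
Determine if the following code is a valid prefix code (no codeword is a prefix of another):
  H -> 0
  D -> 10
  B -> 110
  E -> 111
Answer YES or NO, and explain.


Checking each pair (does one codeword prefix another?):
  H='0' vs D='10': no prefix
  H='0' vs B='110': no prefix
  H='0' vs E='111': no prefix
  D='10' vs H='0': no prefix
  D='10' vs B='110': no prefix
  D='10' vs E='111': no prefix
  B='110' vs H='0': no prefix
  B='110' vs D='10': no prefix
  B='110' vs E='111': no prefix
  E='111' vs H='0': no prefix
  E='111' vs D='10': no prefix
  E='111' vs B='110': no prefix
No violation found over all pairs.

YES -- this is a valid prefix code. No codeword is a prefix of any other codeword.


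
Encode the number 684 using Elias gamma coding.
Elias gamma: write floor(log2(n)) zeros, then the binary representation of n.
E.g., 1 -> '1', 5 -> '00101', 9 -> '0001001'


num_bits = floor(log2(684)) + 1 = 10
leading_zeros = num_bits - 1 = 9
binary(684) = 1010101100

Elias gamma(684) = '000000000' + '1010101100' = 0000000001010101100 (19 bits)


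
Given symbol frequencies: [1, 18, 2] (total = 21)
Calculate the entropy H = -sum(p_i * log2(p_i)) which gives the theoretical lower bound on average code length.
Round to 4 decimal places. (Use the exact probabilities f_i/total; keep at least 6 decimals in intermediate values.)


Per-symbol terms -p_i * log2(p_i) with p_i = f_i/21:
  p = 1/21 = 0.047619: log2(p) = -4.392317, -p*log2(p) = 0.209158
  p = 18/21 = 0.857143: log2(p) = -0.222392, -p*log2(p) = 0.190622
  p = 2/21 = 0.095238: log2(p) = -3.392317, -p*log2(p) = 0.323078
H = 0.209158 + 0.190622 + 0.323078 = 0.722858

H = 0.7229 bits/symbol


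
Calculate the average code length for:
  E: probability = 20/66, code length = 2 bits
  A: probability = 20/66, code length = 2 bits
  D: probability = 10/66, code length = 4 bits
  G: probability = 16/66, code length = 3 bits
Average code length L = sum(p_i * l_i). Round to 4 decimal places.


Weighted contributions p_i * l_i:
  E: (20/66) * 2 = 40/66
  A: (20/66) * 2 = 40/66
  D: (10/66) * 4 = 40/66
  G: (16/66) * 3 = 48/66
Sum = (40 + 40 + 40 + 48)/66 = 168/66

L = 168/66 = 2.5455 bits/symbol


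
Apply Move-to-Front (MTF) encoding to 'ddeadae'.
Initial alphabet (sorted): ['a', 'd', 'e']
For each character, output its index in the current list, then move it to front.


MTF encoding:
'd': index 1 in ['a', 'd', 'e'] -> ['d', 'a', 'e']
'd': index 0 in ['d', 'a', 'e'] -> ['d', 'a', 'e']
'e': index 2 in ['d', 'a', 'e'] -> ['e', 'd', 'a']
'a': index 2 in ['e', 'd', 'a'] -> ['a', 'e', 'd']
'd': index 2 in ['a', 'e', 'd'] -> ['d', 'a', 'e']
'a': index 1 in ['d', 'a', 'e'] -> ['a', 'd', 'e']
'e': index 2 in ['a', 'd', 'e'] -> ['e', 'a', 'd']


Output: [1, 0, 2, 2, 2, 1, 2]


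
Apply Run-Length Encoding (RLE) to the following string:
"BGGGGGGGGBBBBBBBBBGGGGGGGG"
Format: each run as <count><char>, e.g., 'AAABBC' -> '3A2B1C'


Scanning runs left to right:
  i=0: run of 'B' x 1 -> '1B'
  i=1: run of 'G' x 8 -> '8G'
  i=9: run of 'B' x 9 -> '9B'
  i=18: run of 'G' x 8 -> '8G'

RLE = 1B8G9B8G


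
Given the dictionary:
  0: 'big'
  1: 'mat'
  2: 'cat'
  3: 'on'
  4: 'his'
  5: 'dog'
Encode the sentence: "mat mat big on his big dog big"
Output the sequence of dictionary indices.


Look up each word in the dictionary:
  'mat' -> 1
  'mat' -> 1
  'big' -> 0
  'on' -> 3
  'his' -> 4
  'big' -> 0
  'dog' -> 5
  'big' -> 0

Encoded: [1, 1, 0, 3, 4, 0, 5, 0]


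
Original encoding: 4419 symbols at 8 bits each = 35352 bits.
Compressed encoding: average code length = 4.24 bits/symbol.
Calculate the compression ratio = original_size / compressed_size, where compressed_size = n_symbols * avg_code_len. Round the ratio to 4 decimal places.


original_size = n_symbols * orig_bits = 4419 * 8 = 35352 bits
compressed_size = n_symbols * avg_code_len = 4419 * 4.24 = 18736.56 bits
ratio = original_size / compressed_size = 35352 / 18736.56 = 1.8868

Compression ratio = 1.8868


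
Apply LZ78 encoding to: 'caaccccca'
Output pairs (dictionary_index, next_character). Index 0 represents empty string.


LZ78 encoding steps:
Dictionary: {0: ''}
Step 1: w='' (idx 0), next='c' -> output (0, 'c'), add 'c' as idx 1
Step 2: w='' (idx 0), next='a' -> output (0, 'a'), add 'a' as idx 2
Step 3: w='a' (idx 2), next='c' -> output (2, 'c'), add 'ac' as idx 3
Step 4: w='c' (idx 1), next='c' -> output (1, 'c'), add 'cc' as idx 4
Step 5: w='cc' (idx 4), next='a' -> output (4, 'a'), add 'cca' as idx 5


Encoded: [(0, 'c'), (0, 'a'), (2, 'c'), (1, 'c'), (4, 'a')]


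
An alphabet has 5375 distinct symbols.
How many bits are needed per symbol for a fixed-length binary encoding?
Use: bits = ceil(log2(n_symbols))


log2(5375) = 12.392
Bracket: 2^12 = 4096 < 5375 <= 2^13 = 8192
So ceil(log2(5375)) = 13

bits = ceil(log2(5375)) = ceil(12.392) = 13 bits


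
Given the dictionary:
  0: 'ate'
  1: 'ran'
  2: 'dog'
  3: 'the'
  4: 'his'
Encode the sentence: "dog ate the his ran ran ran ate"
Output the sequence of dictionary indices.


Look up each word in the dictionary:
  'dog' -> 2
  'ate' -> 0
  'the' -> 3
  'his' -> 4
  'ran' -> 1
  'ran' -> 1
  'ran' -> 1
  'ate' -> 0

Encoded: [2, 0, 3, 4, 1, 1, 1, 0]


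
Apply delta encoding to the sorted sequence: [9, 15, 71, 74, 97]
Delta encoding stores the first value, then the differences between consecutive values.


First value: 9
Deltas:
  15 - 9 = 6
  71 - 15 = 56
  74 - 71 = 3
  97 - 74 = 23


Delta encoded: [9, 6, 56, 3, 23]


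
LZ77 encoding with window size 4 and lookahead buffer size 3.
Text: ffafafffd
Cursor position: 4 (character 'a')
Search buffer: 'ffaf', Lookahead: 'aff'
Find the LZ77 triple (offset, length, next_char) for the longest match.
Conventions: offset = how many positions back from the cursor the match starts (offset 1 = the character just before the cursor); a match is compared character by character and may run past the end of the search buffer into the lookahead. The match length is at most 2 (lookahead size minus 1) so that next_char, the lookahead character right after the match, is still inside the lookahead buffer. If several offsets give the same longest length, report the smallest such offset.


Try each offset into the search buffer:
  offset=1 (pos 3, char 'f'): match length 0
  offset=2 (pos 2, char 'a'): match length 2
  offset=3 (pos 1, char 'f'): match length 0
  offset=4 (pos 0, char 'f'): match length 0
Longest match has length 2 at offset 2.
next_char = character at position 4 + 2 = 6 -> 'f'

Best match: offset=2, length=2 (matching 'af' starting at position 2)
LZ77 triple: (2, 2, 'f')


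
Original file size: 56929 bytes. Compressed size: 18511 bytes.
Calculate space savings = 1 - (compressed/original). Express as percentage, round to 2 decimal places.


ratio = compressed/original = 18511/56929 = 0.325159
savings = 1 - ratio = 1 - 0.325159 = 0.674841
as a percentage: 0.674841 * 100 = 67.48%

Space savings = 1 - 18511/56929 = 67.48%


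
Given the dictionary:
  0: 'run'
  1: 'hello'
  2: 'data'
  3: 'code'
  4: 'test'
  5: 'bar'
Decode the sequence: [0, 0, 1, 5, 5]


Look up each index in the dictionary:
  0 -> 'run'
  0 -> 'run'
  1 -> 'hello'
  5 -> 'bar'
  5 -> 'bar'

Decoded: "run run hello bar bar"


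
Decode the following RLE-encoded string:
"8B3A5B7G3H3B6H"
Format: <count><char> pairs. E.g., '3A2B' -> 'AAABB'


Expanding each <count><char> pair:
  8B -> 'BBBBBBBB'
  3A -> 'AAA'
  5B -> 'BBBBB'
  7G -> 'GGGGGGG'
  3H -> 'HHH'
  3B -> 'BBB'
  6H -> 'HHHHHH'

Decoded = BBBBBBBBAAABBBBBGGGGGGGHHHBBBHHHHHH


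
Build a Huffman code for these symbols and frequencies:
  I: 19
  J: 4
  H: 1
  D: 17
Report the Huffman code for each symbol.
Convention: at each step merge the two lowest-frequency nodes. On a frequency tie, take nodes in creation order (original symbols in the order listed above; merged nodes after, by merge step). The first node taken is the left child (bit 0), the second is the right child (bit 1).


Huffman tree construction:
Step 1: Merge H(1) + J(4) = 5
Step 2: Merge (H+J)(5) + D(17) = 22
Step 3: Merge I(19) + ((H+J)+D)(22) = 41
Read each symbol's code off the tree from the root (left child = 0, right child = 1).

Codes:
  I: 0 (length 1)
  J: 101 (length 3)
  H: 100 (length 3)
  D: 11 (length 2)
Average code length: 68/41 = 1.6585 bits/symbol


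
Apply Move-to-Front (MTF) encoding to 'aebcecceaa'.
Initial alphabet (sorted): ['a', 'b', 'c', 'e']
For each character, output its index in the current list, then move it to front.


MTF encoding:
'a': index 0 in ['a', 'b', 'c', 'e'] -> ['a', 'b', 'c', 'e']
'e': index 3 in ['a', 'b', 'c', 'e'] -> ['e', 'a', 'b', 'c']
'b': index 2 in ['e', 'a', 'b', 'c'] -> ['b', 'e', 'a', 'c']
'c': index 3 in ['b', 'e', 'a', 'c'] -> ['c', 'b', 'e', 'a']
'e': index 2 in ['c', 'b', 'e', 'a'] -> ['e', 'c', 'b', 'a']
'c': index 1 in ['e', 'c', 'b', 'a'] -> ['c', 'e', 'b', 'a']
'c': index 0 in ['c', 'e', 'b', 'a'] -> ['c', 'e', 'b', 'a']
'e': index 1 in ['c', 'e', 'b', 'a'] -> ['e', 'c', 'b', 'a']
'a': index 3 in ['e', 'c', 'b', 'a'] -> ['a', 'e', 'c', 'b']
'a': index 0 in ['a', 'e', 'c', 'b'] -> ['a', 'e', 'c', 'b']


Output: [0, 3, 2, 3, 2, 1, 0, 1, 3, 0]


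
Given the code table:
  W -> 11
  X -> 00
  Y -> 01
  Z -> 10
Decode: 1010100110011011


Decoding:
10 -> Z
10 -> Z
10 -> Z
01 -> Y
10 -> Z
01 -> Y
10 -> Z
11 -> W


Result: ZZZYZYZW


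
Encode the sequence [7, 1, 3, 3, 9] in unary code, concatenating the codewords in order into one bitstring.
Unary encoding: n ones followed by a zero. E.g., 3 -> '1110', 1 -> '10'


Encode each number as n ones followed by a terminating 0:
  7 -> 11111110 (8 bits)
  1 -> 10 (2 bits)
  3 -> 1110 (4 bits)
  3 -> 1110 (4 bits)
  9 -> 1111111110 (10 bits)
Total length = 8 + 2 + 4 + 4 + 10 = 28 bits.

Unary([7, 1, 3, 3, 9]) = 1111111010111011101111111110 (28 bits)


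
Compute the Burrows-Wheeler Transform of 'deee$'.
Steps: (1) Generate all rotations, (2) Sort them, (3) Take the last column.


Rotations (sorted):
  0: $deee -> last char: e
  1: deee$ -> last char: $
  2: e$dee -> last char: e
  3: ee$de -> last char: e
  4: eee$d -> last char: d


BWT = e$eed


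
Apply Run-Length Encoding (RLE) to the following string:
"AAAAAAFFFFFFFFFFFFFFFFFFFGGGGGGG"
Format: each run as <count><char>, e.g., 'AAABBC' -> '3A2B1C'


Scanning runs left to right:
  i=0: run of 'A' x 6 -> '6A'
  i=6: run of 'F' x 19 -> '19F'
  i=25: run of 'G' x 7 -> '7G'

RLE = 6A19F7G


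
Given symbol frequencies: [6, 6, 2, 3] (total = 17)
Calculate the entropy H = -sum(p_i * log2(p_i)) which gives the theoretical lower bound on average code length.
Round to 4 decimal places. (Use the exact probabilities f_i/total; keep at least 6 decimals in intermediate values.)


Per-symbol terms -p_i * log2(p_i) with p_i = f_i/17:
  p = 6/17 = 0.352941: log2(p) = -1.502500, -p*log2(p) = 0.530294
  p = 6/17 = 0.352941: log2(p) = -1.502500, -p*log2(p) = 0.530294
  p = 2/17 = 0.117647: log2(p) = -3.087463, -p*log2(p) = 0.363231
  p = 3/17 = 0.176471: log2(p) = -2.502500, -p*log2(p) = 0.441618
H = 0.530294 + 0.530294 + 0.363231 + 0.441618 = 1.865437

H = 1.8654 bits/symbol


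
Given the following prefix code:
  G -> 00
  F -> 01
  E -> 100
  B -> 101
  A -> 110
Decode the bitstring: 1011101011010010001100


Decoding step by step:
Bits 101 -> B
Bits 110 -> A
Bits 101 -> B
Bits 101 -> B
Bits 00 -> G
Bits 100 -> E
Bits 01 -> F
Bits 100 -> E


Decoded message: BABBGEFE


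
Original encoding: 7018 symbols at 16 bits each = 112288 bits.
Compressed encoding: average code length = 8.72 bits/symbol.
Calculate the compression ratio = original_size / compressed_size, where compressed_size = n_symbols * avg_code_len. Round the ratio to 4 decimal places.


original_size = n_symbols * orig_bits = 7018 * 16 = 112288 bits
compressed_size = n_symbols * avg_code_len = 7018 * 8.72 = 61196.96 bits
ratio = original_size / compressed_size = 112288 / 61196.96 = 1.8349

Compression ratio = 1.8349


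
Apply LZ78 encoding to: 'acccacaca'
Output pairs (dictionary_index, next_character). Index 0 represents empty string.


LZ78 encoding steps:
Dictionary: {0: ''}
Step 1: w='' (idx 0), next='a' -> output (0, 'a'), add 'a' as idx 1
Step 2: w='' (idx 0), next='c' -> output (0, 'c'), add 'c' as idx 2
Step 3: w='c' (idx 2), next='c' -> output (2, 'c'), add 'cc' as idx 3
Step 4: w='a' (idx 1), next='c' -> output (1, 'c'), add 'ac' as idx 4
Step 5: w='ac' (idx 4), next='a' -> output (4, 'a'), add 'aca' as idx 5


Encoded: [(0, 'a'), (0, 'c'), (2, 'c'), (1, 'c'), (4, 'a')]


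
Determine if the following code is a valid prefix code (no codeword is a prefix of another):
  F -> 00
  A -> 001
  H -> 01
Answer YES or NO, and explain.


Checking each pair (does one codeword prefix another?):
  F='00' vs A='001': prefix -- VIOLATION

NO -- this is NOT a valid prefix code. F (00) is a prefix of A (001).


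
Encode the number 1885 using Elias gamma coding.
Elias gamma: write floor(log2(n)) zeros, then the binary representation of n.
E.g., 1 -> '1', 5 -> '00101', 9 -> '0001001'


num_bits = floor(log2(1885)) + 1 = 11
leading_zeros = num_bits - 1 = 10
binary(1885) = 11101011101

Elias gamma(1885) = '0000000000' + '11101011101' = 000000000011101011101 (21 bits)


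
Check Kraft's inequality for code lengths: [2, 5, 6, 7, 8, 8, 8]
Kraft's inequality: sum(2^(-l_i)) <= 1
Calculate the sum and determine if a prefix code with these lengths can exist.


Sum = 2^(-2) + 2^(-5) + 2^(-6) + 2^(-7) + 2^(-8) + 2^(-8) + 2^(-8)
    = 0.25 + 0.03125 + 0.015625 + 0.0078125 + 0.00390625 + 0.00390625 + 0.00390625
    = 81/256 = 0.31640625
Since 0.31640625 <= 1, Kraft's inequality IS satisfied.
A prefix code with these lengths CAN exist.

Kraft sum = 0.31640625. Satisfied.


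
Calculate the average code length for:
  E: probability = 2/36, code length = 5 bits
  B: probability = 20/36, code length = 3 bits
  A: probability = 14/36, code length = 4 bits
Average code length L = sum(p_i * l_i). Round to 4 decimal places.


Weighted contributions p_i * l_i:
  E: (2/36) * 5 = 10/36
  B: (20/36) * 3 = 60/36
  A: (14/36) * 4 = 56/36
Sum = (10 + 60 + 56)/36 = 126/36

L = 126/36 = 3.5000 bits/symbol


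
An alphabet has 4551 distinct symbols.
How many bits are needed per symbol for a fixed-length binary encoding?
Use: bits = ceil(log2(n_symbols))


log2(4551) = 12.152
Bracket: 2^12 = 4096 < 4551 <= 2^13 = 8192
So ceil(log2(4551)) = 13

bits = ceil(log2(4551)) = ceil(12.152) = 13 bits


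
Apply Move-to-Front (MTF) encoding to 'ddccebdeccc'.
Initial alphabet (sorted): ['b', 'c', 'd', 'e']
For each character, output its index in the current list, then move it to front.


MTF encoding:
'd': index 2 in ['b', 'c', 'd', 'e'] -> ['d', 'b', 'c', 'e']
'd': index 0 in ['d', 'b', 'c', 'e'] -> ['d', 'b', 'c', 'e']
'c': index 2 in ['d', 'b', 'c', 'e'] -> ['c', 'd', 'b', 'e']
'c': index 0 in ['c', 'd', 'b', 'e'] -> ['c', 'd', 'b', 'e']
'e': index 3 in ['c', 'd', 'b', 'e'] -> ['e', 'c', 'd', 'b']
'b': index 3 in ['e', 'c', 'd', 'b'] -> ['b', 'e', 'c', 'd']
'd': index 3 in ['b', 'e', 'c', 'd'] -> ['d', 'b', 'e', 'c']
'e': index 2 in ['d', 'b', 'e', 'c'] -> ['e', 'd', 'b', 'c']
'c': index 3 in ['e', 'd', 'b', 'c'] -> ['c', 'e', 'd', 'b']
'c': index 0 in ['c', 'e', 'd', 'b'] -> ['c', 'e', 'd', 'b']
'c': index 0 in ['c', 'e', 'd', 'b'] -> ['c', 'e', 'd', 'b']


Output: [2, 0, 2, 0, 3, 3, 3, 2, 3, 0, 0]


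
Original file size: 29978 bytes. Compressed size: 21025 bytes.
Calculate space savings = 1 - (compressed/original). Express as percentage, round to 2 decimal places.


ratio = compressed/original = 21025/29978 = 0.701348
savings = 1 - ratio = 1 - 0.701348 = 0.298652
as a percentage: 0.298652 * 100 = 29.87%

Space savings = 1 - 21025/29978 = 29.87%


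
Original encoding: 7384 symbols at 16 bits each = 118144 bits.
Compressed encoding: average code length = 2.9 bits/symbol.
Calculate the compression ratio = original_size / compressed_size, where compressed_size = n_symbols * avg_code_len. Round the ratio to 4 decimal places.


original_size = n_symbols * orig_bits = 7384 * 16 = 118144 bits
compressed_size = n_symbols * avg_code_len = 7384 * 2.9 = 21413.6 bits
ratio = original_size / compressed_size = 118144 / 21413.6 = 5.5172

Compression ratio = 5.5172


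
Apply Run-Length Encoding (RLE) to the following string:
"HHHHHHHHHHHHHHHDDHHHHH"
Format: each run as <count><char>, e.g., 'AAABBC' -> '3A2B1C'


Scanning runs left to right:
  i=0: run of 'H' x 15 -> '15H'
  i=15: run of 'D' x 2 -> '2D'
  i=17: run of 'H' x 5 -> '5H'

RLE = 15H2D5H


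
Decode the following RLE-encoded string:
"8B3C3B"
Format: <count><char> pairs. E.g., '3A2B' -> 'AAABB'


Expanding each <count><char> pair:
  8B -> 'BBBBBBBB'
  3C -> 'CCC'
  3B -> 'BBB'

Decoded = BBBBBBBBCCCBBB


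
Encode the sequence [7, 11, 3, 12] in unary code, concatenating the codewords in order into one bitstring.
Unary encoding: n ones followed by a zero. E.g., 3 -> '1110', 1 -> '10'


Encode each number as n ones followed by a terminating 0:
  7 -> 11111110 (8 bits)
  11 -> 111111111110 (12 bits)
  3 -> 1110 (4 bits)
  12 -> 1111111111110 (13 bits)
Total length = 8 + 12 + 4 + 13 = 37 bits.

Unary([7, 11, 3, 12]) = 1111111011111111111011101111111111110 (37 bits)


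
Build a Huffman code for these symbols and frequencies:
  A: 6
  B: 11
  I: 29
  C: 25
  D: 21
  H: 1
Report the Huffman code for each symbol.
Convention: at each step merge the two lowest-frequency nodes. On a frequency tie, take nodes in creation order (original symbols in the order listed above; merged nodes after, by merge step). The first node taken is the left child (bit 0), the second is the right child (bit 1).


Huffman tree construction:
Step 1: Merge H(1) + A(6) = 7
Step 2: Merge (H+A)(7) + B(11) = 18
Step 3: Merge ((H+A)+B)(18) + D(21) = 39
Step 4: Merge C(25) + I(29) = 54
Step 5: Merge (((H+A)+B)+D)(39) + (C+I)(54) = 93
Read each symbol's code off the tree from the root (left child = 0, right child = 1).

Codes:
  A: 0001 (length 4)
  B: 001 (length 3)
  I: 11 (length 2)
  C: 10 (length 2)
  D: 01 (length 2)
  H: 0000 (length 4)
Average code length: 211/93 = 2.2688 bits/symbol


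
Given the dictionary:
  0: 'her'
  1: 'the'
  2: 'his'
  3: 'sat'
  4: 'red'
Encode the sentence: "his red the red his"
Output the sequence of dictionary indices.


Look up each word in the dictionary:
  'his' -> 2
  'red' -> 4
  'the' -> 1
  'red' -> 4
  'his' -> 2

Encoded: [2, 4, 1, 4, 2]


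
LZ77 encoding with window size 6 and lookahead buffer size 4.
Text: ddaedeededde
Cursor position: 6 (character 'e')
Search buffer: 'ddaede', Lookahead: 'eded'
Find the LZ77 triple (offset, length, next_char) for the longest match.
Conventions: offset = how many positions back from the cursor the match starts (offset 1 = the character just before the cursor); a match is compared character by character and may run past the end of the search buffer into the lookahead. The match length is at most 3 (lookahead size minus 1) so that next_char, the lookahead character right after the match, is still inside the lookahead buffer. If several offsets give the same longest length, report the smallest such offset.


Try each offset into the search buffer:
  offset=1 (pos 5, char 'e'): match length 1
  offset=2 (pos 4, char 'd'): match length 0
  offset=3 (pos 3, char 'e'): match length 3
  offset=4 (pos 2, char 'a'): match length 0
  offset=5 (pos 1, char 'd'): match length 0
  offset=6 (pos 0, char 'd'): match length 0
Longest match has length 3 at offset 3.
next_char = character at position 6 + 3 = 9 -> 'd'

Best match: offset=3, length=3 (matching 'ede' starting at position 3)
LZ77 triple: (3, 3, 'd')


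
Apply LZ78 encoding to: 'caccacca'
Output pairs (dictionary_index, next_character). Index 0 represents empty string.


LZ78 encoding steps:
Dictionary: {0: ''}
Step 1: w='' (idx 0), next='c' -> output (0, 'c'), add 'c' as idx 1
Step 2: w='' (idx 0), next='a' -> output (0, 'a'), add 'a' as idx 2
Step 3: w='c' (idx 1), next='c' -> output (1, 'c'), add 'cc' as idx 3
Step 4: w='a' (idx 2), next='c' -> output (2, 'c'), add 'ac' as idx 4
Step 5: w='c' (idx 1), next='a' -> output (1, 'a'), add 'ca' as idx 5


Encoded: [(0, 'c'), (0, 'a'), (1, 'c'), (2, 'c'), (1, 'a')]


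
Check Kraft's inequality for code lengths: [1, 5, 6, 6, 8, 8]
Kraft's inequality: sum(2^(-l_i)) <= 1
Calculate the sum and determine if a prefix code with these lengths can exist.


Sum = 2^(-1) + 2^(-5) + 2^(-6) + 2^(-6) + 2^(-8) + 2^(-8)
    = 0.5 + 0.03125 + 0.015625 + 0.015625 + 0.00390625 + 0.00390625
    = 146/256 = 0.5703125
Since 0.5703125 <= 1, Kraft's inequality IS satisfied.
A prefix code with these lengths CAN exist.

Kraft sum = 0.5703125. Satisfied.


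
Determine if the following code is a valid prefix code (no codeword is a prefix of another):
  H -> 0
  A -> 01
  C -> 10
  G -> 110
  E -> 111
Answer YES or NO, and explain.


Checking each pair (does one codeword prefix another?):
  H='0' vs A='01': prefix -- VIOLATION

NO -- this is NOT a valid prefix code. H (0) is a prefix of A (01).


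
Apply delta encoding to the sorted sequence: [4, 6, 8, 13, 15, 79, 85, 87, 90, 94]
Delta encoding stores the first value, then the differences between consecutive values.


First value: 4
Deltas:
  6 - 4 = 2
  8 - 6 = 2
  13 - 8 = 5
  15 - 13 = 2
  79 - 15 = 64
  85 - 79 = 6
  87 - 85 = 2
  90 - 87 = 3
  94 - 90 = 4


Delta encoded: [4, 2, 2, 5, 2, 64, 6, 2, 3, 4]


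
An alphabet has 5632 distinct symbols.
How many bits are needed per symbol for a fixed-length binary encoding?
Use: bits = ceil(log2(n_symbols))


log2(5632) = 12.4594
Bracket: 2^12 = 4096 < 5632 <= 2^13 = 8192
So ceil(log2(5632)) = 13

bits = ceil(log2(5632)) = ceil(12.4594) = 13 bits


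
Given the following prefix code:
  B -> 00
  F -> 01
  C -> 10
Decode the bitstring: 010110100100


Decoding step by step:
Bits 01 -> F
Bits 01 -> F
Bits 10 -> C
Bits 10 -> C
Bits 01 -> F
Bits 00 -> B


Decoded message: FFCCFB


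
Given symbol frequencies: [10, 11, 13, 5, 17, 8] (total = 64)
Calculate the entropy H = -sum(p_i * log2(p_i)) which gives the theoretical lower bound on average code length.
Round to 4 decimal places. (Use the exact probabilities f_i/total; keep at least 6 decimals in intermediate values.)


Per-symbol terms -p_i * log2(p_i) with p_i = f_i/64:
  p = 10/64 = 0.156250: log2(p) = -2.678072, -p*log2(p) = 0.418449
  p = 11/64 = 0.171875: log2(p) = -2.540568, -p*log2(p) = 0.436660
  p = 13/64 = 0.203125: log2(p) = -2.299560, -p*log2(p) = 0.467098
  p = 5/64 = 0.078125: log2(p) = -3.678072, -p*log2(p) = 0.287349
  p = 17/64 = 0.265625: log2(p) = -1.912537, -p*log2(p) = 0.508018
  p = 8/64 = 0.125000: log2(p) = -3.000000, -p*log2(p) = 0.375000
H = 0.418449 + 0.436660 + 0.467098 + 0.287349 + 0.508018 + 0.375000 = 2.492574

H = 2.4926 bits/symbol


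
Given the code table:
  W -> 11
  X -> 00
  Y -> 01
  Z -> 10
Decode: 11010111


Decoding:
11 -> W
01 -> Y
01 -> Y
11 -> W


Result: WYYW


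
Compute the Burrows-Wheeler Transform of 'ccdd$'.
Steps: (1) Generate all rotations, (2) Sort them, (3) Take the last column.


Rotations (sorted):
  0: $ccdd -> last char: d
  1: ccdd$ -> last char: $
  2: cdd$c -> last char: c
  3: d$ccd -> last char: d
  4: dd$cc -> last char: c


BWT = d$cdc


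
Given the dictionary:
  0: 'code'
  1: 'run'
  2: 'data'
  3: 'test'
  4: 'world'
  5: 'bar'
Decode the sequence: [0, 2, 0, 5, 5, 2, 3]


Look up each index in the dictionary:
  0 -> 'code'
  2 -> 'data'
  0 -> 'code'
  5 -> 'bar'
  5 -> 'bar'
  2 -> 'data'
  3 -> 'test'

Decoded: "code data code bar bar data test"


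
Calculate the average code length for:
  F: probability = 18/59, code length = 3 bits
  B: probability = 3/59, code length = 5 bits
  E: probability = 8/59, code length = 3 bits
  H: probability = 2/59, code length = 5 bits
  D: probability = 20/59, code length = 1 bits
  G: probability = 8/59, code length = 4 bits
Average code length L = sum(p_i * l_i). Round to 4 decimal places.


Weighted contributions p_i * l_i:
  F: (18/59) * 3 = 54/59
  B: (3/59) * 5 = 15/59
  E: (8/59) * 3 = 24/59
  H: (2/59) * 5 = 10/59
  D: (20/59) * 1 = 20/59
  G: (8/59) * 4 = 32/59
Sum = (54 + 15 + 24 + 10 + 20 + 32)/59 = 155/59

L = 155/59 = 2.6271 bits/symbol


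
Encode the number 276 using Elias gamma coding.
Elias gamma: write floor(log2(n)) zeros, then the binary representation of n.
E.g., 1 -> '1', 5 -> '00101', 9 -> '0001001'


num_bits = floor(log2(276)) + 1 = 9
leading_zeros = num_bits - 1 = 8
binary(276) = 100010100

Elias gamma(276) = '00000000' + '100010100' = 00000000100010100 (17 bits)


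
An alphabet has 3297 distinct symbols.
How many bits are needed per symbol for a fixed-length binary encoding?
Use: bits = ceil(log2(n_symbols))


log2(3297) = 11.6869
Bracket: 2^11 = 2048 < 3297 <= 2^12 = 4096
So ceil(log2(3297)) = 12

bits = ceil(log2(3297)) = ceil(11.6869) = 12 bits


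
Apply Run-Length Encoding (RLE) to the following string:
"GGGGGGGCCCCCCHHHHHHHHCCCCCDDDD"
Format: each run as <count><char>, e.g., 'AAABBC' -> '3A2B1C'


Scanning runs left to right:
  i=0: run of 'G' x 7 -> '7G'
  i=7: run of 'C' x 6 -> '6C'
  i=13: run of 'H' x 8 -> '8H'
  i=21: run of 'C' x 5 -> '5C'
  i=26: run of 'D' x 4 -> '4D'

RLE = 7G6C8H5C4D


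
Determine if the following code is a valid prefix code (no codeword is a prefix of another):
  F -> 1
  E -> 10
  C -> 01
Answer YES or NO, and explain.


Checking each pair (does one codeword prefix another?):
  F='1' vs E='10': prefix -- VIOLATION

NO -- this is NOT a valid prefix code. F (1) is a prefix of E (10).


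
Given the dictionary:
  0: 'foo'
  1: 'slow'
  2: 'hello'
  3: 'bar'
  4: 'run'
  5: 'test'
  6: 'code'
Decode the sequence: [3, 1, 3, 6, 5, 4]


Look up each index in the dictionary:
  3 -> 'bar'
  1 -> 'slow'
  3 -> 'bar'
  6 -> 'code'
  5 -> 'test'
  4 -> 'run'

Decoded: "bar slow bar code test run"


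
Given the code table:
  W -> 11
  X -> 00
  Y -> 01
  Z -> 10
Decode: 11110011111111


Decoding:
11 -> W
11 -> W
00 -> X
11 -> W
11 -> W
11 -> W
11 -> W


Result: WWXWWWW


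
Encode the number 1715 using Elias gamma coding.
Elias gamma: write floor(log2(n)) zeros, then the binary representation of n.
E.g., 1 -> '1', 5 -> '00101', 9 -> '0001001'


num_bits = floor(log2(1715)) + 1 = 11
leading_zeros = num_bits - 1 = 10
binary(1715) = 11010110011

Elias gamma(1715) = '0000000000' + '11010110011' = 000000000011010110011 (21 bits)


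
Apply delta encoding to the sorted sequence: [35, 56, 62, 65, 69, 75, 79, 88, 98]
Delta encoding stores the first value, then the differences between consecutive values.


First value: 35
Deltas:
  56 - 35 = 21
  62 - 56 = 6
  65 - 62 = 3
  69 - 65 = 4
  75 - 69 = 6
  79 - 75 = 4
  88 - 79 = 9
  98 - 88 = 10


Delta encoded: [35, 21, 6, 3, 4, 6, 4, 9, 10]


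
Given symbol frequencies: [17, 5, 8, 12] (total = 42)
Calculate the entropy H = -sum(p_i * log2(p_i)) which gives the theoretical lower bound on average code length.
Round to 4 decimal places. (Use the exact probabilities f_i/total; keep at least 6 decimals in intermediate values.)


Per-symbol terms -p_i * log2(p_i) with p_i = f_i/42:
  p = 17/42 = 0.404762: log2(p) = -1.304855, -p*log2(p) = 0.528155
  p = 5/42 = 0.119048: log2(p) = -3.070389, -p*log2(p) = 0.365523
  p = 8/42 = 0.190476: log2(p) = -2.392317, -p*log2(p) = 0.455680
  p = 12/42 = 0.285714: log2(p) = -1.807355, -p*log2(p) = 0.516387
H = 0.528155 + 0.365523 + 0.455680 + 0.516387 = 1.865745

H = 1.8657 bits/symbol


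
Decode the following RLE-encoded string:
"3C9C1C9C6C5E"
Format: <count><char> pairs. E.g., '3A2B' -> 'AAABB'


Expanding each <count><char> pair:
  3C -> 'CCC'
  9C -> 'CCCCCCCCC'
  1C -> 'C'
  9C -> 'CCCCCCCCC'
  6C -> 'CCCCCC'
  5E -> 'EEEEE'

Decoded = CCCCCCCCCCCCCCCCCCCCCCCCCCCCEEEEE


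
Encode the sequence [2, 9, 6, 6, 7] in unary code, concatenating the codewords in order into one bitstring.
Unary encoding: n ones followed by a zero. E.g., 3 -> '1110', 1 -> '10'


Encode each number as n ones followed by a terminating 0:
  2 -> 110 (3 bits)
  9 -> 1111111110 (10 bits)
  6 -> 1111110 (7 bits)
  6 -> 1111110 (7 bits)
  7 -> 11111110 (8 bits)
Total length = 3 + 10 + 7 + 7 + 8 = 35 bits.

Unary([2, 9, 6, 6, 7]) = 11011111111101111110111111011111110 (35 bits)


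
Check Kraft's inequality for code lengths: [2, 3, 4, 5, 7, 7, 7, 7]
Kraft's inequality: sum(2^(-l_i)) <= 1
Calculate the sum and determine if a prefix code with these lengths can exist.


Sum = 2^(-2) + 2^(-3) + 2^(-4) + 2^(-5) + 2^(-7) + 2^(-7) + 2^(-7) + 2^(-7)
    = 0.25 + 0.125 + 0.0625 + 0.03125 + 0.0078125 + 0.0078125 + 0.0078125 + 0.0078125
    = 64/128 = 0.5
Since 0.5 <= 1, Kraft's inequality IS satisfied.
A prefix code with these lengths CAN exist.

Kraft sum = 0.5. Satisfied.


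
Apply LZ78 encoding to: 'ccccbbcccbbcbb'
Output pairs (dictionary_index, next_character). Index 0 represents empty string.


LZ78 encoding steps:
Dictionary: {0: ''}
Step 1: w='' (idx 0), next='c' -> output (0, 'c'), add 'c' as idx 1
Step 2: w='c' (idx 1), next='c' -> output (1, 'c'), add 'cc' as idx 2
Step 3: w='c' (idx 1), next='b' -> output (1, 'b'), add 'cb' as idx 3
Step 4: w='' (idx 0), next='b' -> output (0, 'b'), add 'b' as idx 4
Step 5: w='cc' (idx 2), next='c' -> output (2, 'c'), add 'ccc' as idx 5
Step 6: w='b' (idx 4), next='b' -> output (4, 'b'), add 'bb' as idx 6
Step 7: w='cb' (idx 3), next='b' -> output (3, 'b'), add 'cbb' as idx 7


Encoded: [(0, 'c'), (1, 'c'), (1, 'b'), (0, 'b'), (2, 'c'), (4, 'b'), (3, 'b')]


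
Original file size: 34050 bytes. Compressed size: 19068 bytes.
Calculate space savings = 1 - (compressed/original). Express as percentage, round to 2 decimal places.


ratio = compressed/original = 19068/34050 = 0.56
savings = 1 - ratio = 1 - 0.56 = 0.44
as a percentage: 0.44 * 100 = 44.0%

Space savings = 1 - 19068/34050 = 44.0%


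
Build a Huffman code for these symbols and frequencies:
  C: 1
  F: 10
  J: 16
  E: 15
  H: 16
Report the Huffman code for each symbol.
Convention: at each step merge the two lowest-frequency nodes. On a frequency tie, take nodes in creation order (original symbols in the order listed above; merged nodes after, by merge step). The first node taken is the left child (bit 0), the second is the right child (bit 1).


Huffman tree construction:
Step 1: Merge C(1) + F(10) = 11
Step 2: Merge (C+F)(11) + E(15) = 26
Step 3: Merge J(16) + H(16) = 32
Step 4: Merge ((C+F)+E)(26) + (J+H)(32) = 58
Read each symbol's code off the tree from the root (left child = 0, right child = 1).

Codes:
  C: 000 (length 3)
  F: 001 (length 3)
  J: 10 (length 2)
  E: 01 (length 2)
  H: 11 (length 2)
Average code length: 127/58 = 2.1897 bits/symbol


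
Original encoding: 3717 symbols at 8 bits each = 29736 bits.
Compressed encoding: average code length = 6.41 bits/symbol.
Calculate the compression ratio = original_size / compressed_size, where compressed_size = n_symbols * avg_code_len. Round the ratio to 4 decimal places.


original_size = n_symbols * orig_bits = 3717 * 8 = 29736 bits
compressed_size = n_symbols * avg_code_len = 3717 * 6.41 = 23825.97 bits
ratio = original_size / compressed_size = 29736 / 23825.97 = 1.248

Compression ratio = 1.248


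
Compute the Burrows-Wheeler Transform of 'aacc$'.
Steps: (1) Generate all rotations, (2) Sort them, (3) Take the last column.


Rotations (sorted):
  0: $aacc -> last char: c
  1: aacc$ -> last char: $
  2: acc$a -> last char: a
  3: c$aac -> last char: c
  4: cc$aa -> last char: a


BWT = c$aca


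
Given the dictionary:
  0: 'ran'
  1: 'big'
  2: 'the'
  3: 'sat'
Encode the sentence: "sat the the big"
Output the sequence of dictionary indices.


Look up each word in the dictionary:
  'sat' -> 3
  'the' -> 2
  'the' -> 2
  'big' -> 1

Encoded: [3, 2, 2, 1]


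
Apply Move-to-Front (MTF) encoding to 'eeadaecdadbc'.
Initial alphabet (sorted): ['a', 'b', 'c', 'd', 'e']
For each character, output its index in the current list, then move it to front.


MTF encoding:
'e': index 4 in ['a', 'b', 'c', 'd', 'e'] -> ['e', 'a', 'b', 'c', 'd']
'e': index 0 in ['e', 'a', 'b', 'c', 'd'] -> ['e', 'a', 'b', 'c', 'd']
'a': index 1 in ['e', 'a', 'b', 'c', 'd'] -> ['a', 'e', 'b', 'c', 'd']
'd': index 4 in ['a', 'e', 'b', 'c', 'd'] -> ['d', 'a', 'e', 'b', 'c']
'a': index 1 in ['d', 'a', 'e', 'b', 'c'] -> ['a', 'd', 'e', 'b', 'c']
'e': index 2 in ['a', 'd', 'e', 'b', 'c'] -> ['e', 'a', 'd', 'b', 'c']
'c': index 4 in ['e', 'a', 'd', 'b', 'c'] -> ['c', 'e', 'a', 'd', 'b']
'd': index 3 in ['c', 'e', 'a', 'd', 'b'] -> ['d', 'c', 'e', 'a', 'b']
'a': index 3 in ['d', 'c', 'e', 'a', 'b'] -> ['a', 'd', 'c', 'e', 'b']
'd': index 1 in ['a', 'd', 'c', 'e', 'b'] -> ['d', 'a', 'c', 'e', 'b']
'b': index 4 in ['d', 'a', 'c', 'e', 'b'] -> ['b', 'd', 'a', 'c', 'e']
'c': index 3 in ['b', 'd', 'a', 'c', 'e'] -> ['c', 'b', 'd', 'a', 'e']


Output: [4, 0, 1, 4, 1, 2, 4, 3, 3, 1, 4, 3]


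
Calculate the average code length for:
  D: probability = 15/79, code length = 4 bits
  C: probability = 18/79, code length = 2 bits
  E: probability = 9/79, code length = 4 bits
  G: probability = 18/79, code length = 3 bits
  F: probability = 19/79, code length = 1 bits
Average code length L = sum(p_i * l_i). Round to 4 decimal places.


Weighted contributions p_i * l_i:
  D: (15/79) * 4 = 60/79
  C: (18/79) * 2 = 36/79
  E: (9/79) * 4 = 36/79
  G: (18/79) * 3 = 54/79
  F: (19/79) * 1 = 19/79
Sum = (60 + 36 + 36 + 54 + 19)/79 = 205/79

L = 205/79 = 2.5949 bits/symbol


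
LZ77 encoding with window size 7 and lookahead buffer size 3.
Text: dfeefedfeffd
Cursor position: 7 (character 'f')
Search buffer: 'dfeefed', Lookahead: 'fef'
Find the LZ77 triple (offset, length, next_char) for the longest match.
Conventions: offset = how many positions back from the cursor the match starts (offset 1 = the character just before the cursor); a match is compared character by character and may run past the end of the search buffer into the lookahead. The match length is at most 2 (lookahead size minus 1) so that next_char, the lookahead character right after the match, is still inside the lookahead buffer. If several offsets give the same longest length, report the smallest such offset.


Try each offset into the search buffer:
  offset=1 (pos 6, char 'd'): match length 0
  offset=2 (pos 5, char 'e'): match length 0
  offset=3 (pos 4, char 'f'): match length 2
  offset=4 (pos 3, char 'e'): match length 0
  offset=5 (pos 2, char 'e'): match length 0
  offset=6 (pos 1, char 'f'): match length 2
  offset=7 (pos 0, char 'd'): match length 0
Longest match has length 2, found at offsets 3, 6; take the smallest, offset 3.
next_char = character at position 7 + 2 = 9 -> 'f'

Best match: offset=3, length=2 (matching 'fe' starting at position 4)
LZ77 triple: (3, 2, 'f')


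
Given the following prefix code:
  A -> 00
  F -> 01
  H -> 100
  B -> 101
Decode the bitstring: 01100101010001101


Decoding step by step:
Bits 01 -> F
Bits 100 -> H
Bits 101 -> B
Bits 01 -> F
Bits 00 -> A
Bits 01 -> F
Bits 101 -> B


Decoded message: FHBFAFB


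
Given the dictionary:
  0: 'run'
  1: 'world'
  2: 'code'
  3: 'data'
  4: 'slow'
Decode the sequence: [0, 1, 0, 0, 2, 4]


Look up each index in the dictionary:
  0 -> 'run'
  1 -> 'world'
  0 -> 'run'
  0 -> 'run'
  2 -> 'code'
  4 -> 'slow'

Decoded: "run world run run code slow"


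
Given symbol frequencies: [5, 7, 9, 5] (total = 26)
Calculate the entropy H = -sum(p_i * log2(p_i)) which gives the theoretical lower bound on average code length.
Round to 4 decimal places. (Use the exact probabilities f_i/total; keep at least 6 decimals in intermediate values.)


Per-symbol terms -p_i * log2(p_i) with p_i = f_i/26:
  p = 5/26 = 0.192308: log2(p) = -2.378512, -p*log2(p) = 0.457406
  p = 7/26 = 0.269231: log2(p) = -1.893085, -p*log2(p) = 0.509677
  p = 9/26 = 0.346154: log2(p) = -1.530515, -p*log2(p) = 0.529794
  p = 5/26 = 0.192308: log2(p) = -2.378512, -p*log2(p) = 0.457406
H = 0.457406 + 0.509677 + 0.529794 + 0.457406 = 1.954283

H = 1.9543 bits/symbol


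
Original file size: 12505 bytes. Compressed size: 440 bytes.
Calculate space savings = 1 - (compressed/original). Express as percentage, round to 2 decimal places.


ratio = compressed/original = 440/12505 = 0.035186
savings = 1 - ratio = 1 - 0.035186 = 0.964814
as a percentage: 0.964814 * 100 = 96.48%

Space savings = 1 - 440/12505 = 96.48%


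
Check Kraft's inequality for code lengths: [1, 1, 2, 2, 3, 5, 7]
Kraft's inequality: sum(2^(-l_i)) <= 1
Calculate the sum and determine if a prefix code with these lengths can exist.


Sum = 2^(-1) + 2^(-1) + 2^(-2) + 2^(-2) + 2^(-3) + 2^(-5) + 2^(-7)
    = 0.5 + 0.5 + 0.25 + 0.25 + 0.125 + 0.03125 + 0.0078125
    = 213/128 = 1.6640625
Since 1.6640625 > 1, Kraft's inequality is NOT satisfied.
A prefix code with these lengths CANNOT exist.

Kraft sum = 1.6640625. Not satisfied.


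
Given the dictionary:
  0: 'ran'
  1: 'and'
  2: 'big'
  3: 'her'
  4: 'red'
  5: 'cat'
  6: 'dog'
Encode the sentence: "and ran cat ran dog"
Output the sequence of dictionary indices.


Look up each word in the dictionary:
  'and' -> 1
  'ran' -> 0
  'cat' -> 5
  'ran' -> 0
  'dog' -> 6

Encoded: [1, 0, 5, 0, 6]


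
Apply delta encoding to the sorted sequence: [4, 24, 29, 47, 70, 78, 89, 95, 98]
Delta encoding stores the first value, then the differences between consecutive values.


First value: 4
Deltas:
  24 - 4 = 20
  29 - 24 = 5
  47 - 29 = 18
  70 - 47 = 23
  78 - 70 = 8
  89 - 78 = 11
  95 - 89 = 6
  98 - 95 = 3


Delta encoded: [4, 20, 5, 18, 23, 8, 11, 6, 3]


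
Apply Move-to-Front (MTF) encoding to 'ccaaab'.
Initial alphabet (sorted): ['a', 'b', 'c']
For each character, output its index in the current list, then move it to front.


MTF encoding:
'c': index 2 in ['a', 'b', 'c'] -> ['c', 'a', 'b']
'c': index 0 in ['c', 'a', 'b'] -> ['c', 'a', 'b']
'a': index 1 in ['c', 'a', 'b'] -> ['a', 'c', 'b']
'a': index 0 in ['a', 'c', 'b'] -> ['a', 'c', 'b']
'a': index 0 in ['a', 'c', 'b'] -> ['a', 'c', 'b']
'b': index 2 in ['a', 'c', 'b'] -> ['b', 'a', 'c']


Output: [2, 0, 1, 0, 0, 2]


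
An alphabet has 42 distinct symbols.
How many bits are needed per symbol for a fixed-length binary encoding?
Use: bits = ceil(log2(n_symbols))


log2(42) = 5.3923
Bracket: 2^5 = 32 < 42 <= 2^6 = 64
So ceil(log2(42)) = 6

bits = ceil(log2(42)) = ceil(5.3923) = 6 bits


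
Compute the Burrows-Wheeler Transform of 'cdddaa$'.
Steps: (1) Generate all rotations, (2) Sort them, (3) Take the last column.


Rotations (sorted):
  0: $cdddaa -> last char: a
  1: a$cddda -> last char: a
  2: aa$cddd -> last char: d
  3: cdddaa$ -> last char: $
  4: daa$cdd -> last char: d
  5: ddaa$cd -> last char: d
  6: dddaa$c -> last char: c


BWT = aad$ddc


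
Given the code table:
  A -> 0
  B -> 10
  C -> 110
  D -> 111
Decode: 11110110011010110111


Decoding:
111 -> D
10 -> B
110 -> C
0 -> A
110 -> C
10 -> B
110 -> C
111 -> D


Result: DBCACBCD


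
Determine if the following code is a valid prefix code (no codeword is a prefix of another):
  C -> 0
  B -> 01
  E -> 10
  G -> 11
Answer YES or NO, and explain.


Checking each pair (does one codeword prefix another?):
  C='0' vs B='01': prefix -- VIOLATION

NO -- this is NOT a valid prefix code. C (0) is a prefix of B (01).
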